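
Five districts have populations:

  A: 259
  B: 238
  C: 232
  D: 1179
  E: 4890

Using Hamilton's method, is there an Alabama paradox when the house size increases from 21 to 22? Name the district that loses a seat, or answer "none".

At 21 seats: A 1, B 1, C 1, D 3, E 15.
At 22 seats: A 1, B 1, C 0, D 4, E 16.
C drops from 1 to 0.

C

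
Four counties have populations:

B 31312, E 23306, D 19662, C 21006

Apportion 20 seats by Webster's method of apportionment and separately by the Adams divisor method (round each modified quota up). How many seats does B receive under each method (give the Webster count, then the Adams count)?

Webster: B 7, E 5, D 4, C 4.
Adams: B 6, E 5, D 4, C 5.
B gets 7 under Webster and 6 under Adams.

7 and 6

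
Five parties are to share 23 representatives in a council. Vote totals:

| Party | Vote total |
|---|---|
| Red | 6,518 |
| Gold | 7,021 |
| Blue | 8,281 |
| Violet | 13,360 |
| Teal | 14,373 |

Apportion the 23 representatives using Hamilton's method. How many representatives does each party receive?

Red 3, Gold 3, Blue 4, Violet 6, Teal 7

Standard divisor: 49553 ÷ 23 ≈ 2154.478.
Standard quotas: Red 3.0253, Gold 3.2588, Blue 3.8436, Violet 6.2010, Teal 6.6712.
Lower quotas: Red 3, Gold 3, Blue 3, Violet 6, Teal 6 (sum 21, leaving 2 seats).
Remainders in descending order: Blue 0.8436, Teal 0.6712, Gold 0.2588, Violet 0.2010, Red 0.0253.
Largest remainders: Blue, Teal receive the extra seats.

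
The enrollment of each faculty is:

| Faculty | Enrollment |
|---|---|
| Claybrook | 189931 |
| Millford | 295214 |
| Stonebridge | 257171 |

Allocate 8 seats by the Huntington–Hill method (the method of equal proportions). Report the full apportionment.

With divisor 95105: modified quotas Claybrook 1.997, Millford 3.104, Stonebridge 2.704.
Geometric-mean thresholds: Claybrook √(1·2)=1.414, Millford √(3·4)=3.464, Stonebridge √(2·3)=2.449.
Each quota rounded against its threshold gives Claybrook 2, Millford 3, Stonebridge 3 (total 8).

Claybrook: 2, Millford: 3, Stonebridge: 3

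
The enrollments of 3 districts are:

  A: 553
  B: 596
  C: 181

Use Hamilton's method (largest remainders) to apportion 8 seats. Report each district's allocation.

Standard divisor: 1330 ÷ 8 ≈ 166.25.
Standard quotas: A 3.326, B 3.585, C 1.089.
Lower quotas: A 3, B 3, C 1 (sum 7, leaving 1 seat).
Remainders in descending order: B 0.585, A 0.326, C 0.089.
The surplus seat goes to B.

A 3, B 4, C 1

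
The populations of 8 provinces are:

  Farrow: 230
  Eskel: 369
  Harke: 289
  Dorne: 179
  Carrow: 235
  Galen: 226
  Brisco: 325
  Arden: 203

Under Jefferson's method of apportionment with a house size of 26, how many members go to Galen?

Standard divisor 2056/26 ≈ 79.077; standard quotas: Farrow 2.909, Eskel 4.666, Harke 3.655, Dorne 2.264, Carrow 2.972, Galen 2.858, Brisco 4.110, Arden 2.567.
Rounding down gives 2, 4, 3, 2, 2, 2, 4, 2 = 21 seats, so the divisor must be adjusted.
With modified divisor 70: modified quotas Farrow 3.286, Eskel 5.271, Harke 4.129, Dorne 2.557, Carrow 3.357, Galen 3.229, Brisco 4.643, Arden 2.900.
Rounding down: Farrow 3, Eskel 5, Harke 4, Dorne 2, Carrow 3, Galen 3, Brisco 4, Arden 2 (total 26).
Galen receives 3.

3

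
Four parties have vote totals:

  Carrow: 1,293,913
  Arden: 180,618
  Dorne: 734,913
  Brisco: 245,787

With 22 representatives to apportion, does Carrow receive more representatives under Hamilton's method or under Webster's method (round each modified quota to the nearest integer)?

Hamilton

Hamilton: Carrow 12, Arden 2, Dorne 6, Brisco 2.
Webster: Carrow 11, Arden 2, Dorne 7, Brisco 2.
Carrow gets 12 under Hamilton and 11 under Webster.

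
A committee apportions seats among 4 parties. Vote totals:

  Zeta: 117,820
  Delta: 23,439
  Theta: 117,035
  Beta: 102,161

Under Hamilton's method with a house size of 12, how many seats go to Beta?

3

Total 360455; standard divisor 360455/12 ≈ 30037.917.
Standard quotas: Zeta 3.9224, Delta 0.7803, Theta 3.8962, Beta 3.4011.
Lower quotas: Zeta 3, Delta 0, Theta 3, Beta 3 (sum 9, leaving 3 seats).
Remainders in descending order: Zeta 0.9224, Theta 0.8962, Delta 0.7803, Beta 0.4011.
The surplus seats go to Zeta, Theta, Delta.
Beta receives 3.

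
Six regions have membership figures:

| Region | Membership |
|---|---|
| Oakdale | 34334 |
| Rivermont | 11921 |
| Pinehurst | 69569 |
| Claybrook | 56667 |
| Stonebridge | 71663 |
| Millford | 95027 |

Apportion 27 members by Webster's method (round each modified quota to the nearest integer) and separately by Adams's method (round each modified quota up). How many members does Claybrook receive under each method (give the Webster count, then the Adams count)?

Webster: Oakdale 3, Rivermont 1, Pinehurst 5, Claybrook 4, Stonebridge 6, Millford 8.
Adams: Oakdale 3, Rivermont 1, Pinehurst 5, Claybrook 5, Stonebridge 6, Millford 7.
Claybrook gets 4 under Webster and 5 under Adams.

4 and 5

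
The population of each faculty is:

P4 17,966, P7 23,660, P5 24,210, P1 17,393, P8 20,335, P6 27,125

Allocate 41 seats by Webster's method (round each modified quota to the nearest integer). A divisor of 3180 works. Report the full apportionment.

P4: 6, P7: 7, P5: 8, P1: 5, P8: 6, P6: 9

With modified divisor 3180: modified quotas P4 5.650, P7 7.440, P5 7.613, P1 5.469, P8 6.395, P6 8.530.
Rounding to the nearest integer: P4 6, P7 7, P5 8, P1 5, P8 6, P6 9 (total 41).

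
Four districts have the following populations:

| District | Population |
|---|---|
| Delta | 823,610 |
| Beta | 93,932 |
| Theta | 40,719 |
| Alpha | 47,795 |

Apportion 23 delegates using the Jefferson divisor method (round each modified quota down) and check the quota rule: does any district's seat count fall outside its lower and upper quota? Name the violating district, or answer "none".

Standard quotas: Delta 18.829, Beta 2.147, Theta 0.931, Alpha 1.093.
Jefferson allocation: Delta 20, Beta 2, Theta 0, Alpha 1.
Delta has quota 18.829 (lower 18, upper 19) but receives 20 — outside the quota interval.

Delta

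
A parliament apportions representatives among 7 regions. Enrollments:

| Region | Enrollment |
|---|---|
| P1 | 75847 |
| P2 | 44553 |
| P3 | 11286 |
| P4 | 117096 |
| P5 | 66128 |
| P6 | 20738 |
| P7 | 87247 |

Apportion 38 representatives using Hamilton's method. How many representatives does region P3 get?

Total 422895; standard divisor 422895/38 ≈ 11128.816.
Standard quotas: P1 6.8154, P2 4.0034, P3 1.0141, P4 10.5219, P5 5.9421, P6 1.8635, P7 7.8397.
Lower quotas: P1 6, P2 4, P3 1, P4 10, P5 5, P6 1, P7 7 (sum 34, leaving 4 seats).
Remainders in descending order: P5 0.9421, P6 0.8635, P7 0.8397, P1 0.8154, P4 0.5219, P3 0.0141, P2 0.0034.
Largest remainders: P5, P6, P7, P1 receive the extra seats.
P3 receives 1.

1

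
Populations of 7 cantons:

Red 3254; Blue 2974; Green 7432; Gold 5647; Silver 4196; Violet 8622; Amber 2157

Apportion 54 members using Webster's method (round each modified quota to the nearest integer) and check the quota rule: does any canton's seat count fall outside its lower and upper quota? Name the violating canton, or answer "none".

none

Standard quotas: Red 5.126, Blue 4.685, Green 11.707, Gold 8.895, Silver 6.609, Violet 13.581, Amber 3.398.
Webster allocation: Red 5, Blue 5, Green 12, Gold 9, Silver 7, Violet 13, Amber 3.
Every allocation lies between the lower and upper quota.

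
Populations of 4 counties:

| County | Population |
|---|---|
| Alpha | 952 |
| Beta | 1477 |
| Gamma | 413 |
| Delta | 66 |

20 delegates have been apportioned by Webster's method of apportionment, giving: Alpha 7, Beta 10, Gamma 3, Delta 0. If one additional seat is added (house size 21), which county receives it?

Priority for the next seat is population ÷ (current seats + 0.5).
Priorities: Alpha 126.933, Beta 140.667, Gamma 118.000, Delta 132.000.
Highest priority: Beta.

Beta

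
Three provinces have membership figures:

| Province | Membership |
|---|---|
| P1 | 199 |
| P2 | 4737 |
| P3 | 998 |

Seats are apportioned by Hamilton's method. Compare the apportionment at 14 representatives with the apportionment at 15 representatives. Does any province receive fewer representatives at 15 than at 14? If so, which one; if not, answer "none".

At 14 seats: P1 1, P2 11, P3 2.
At 15 seats: P1 0, P2 12, P3 3.
P1 drops from 1 to 0.

P1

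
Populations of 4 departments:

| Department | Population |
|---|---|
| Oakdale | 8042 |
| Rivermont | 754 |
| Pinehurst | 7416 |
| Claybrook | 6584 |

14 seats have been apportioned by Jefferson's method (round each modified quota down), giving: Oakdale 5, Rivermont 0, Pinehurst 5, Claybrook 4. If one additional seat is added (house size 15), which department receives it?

Priority for the next seat is population ÷ (current seats + 1).
Priorities: Oakdale 1340.333, Rivermont 754.000, Pinehurst 1236.000, Claybrook 1316.800.
Highest priority: Oakdale.

Oakdale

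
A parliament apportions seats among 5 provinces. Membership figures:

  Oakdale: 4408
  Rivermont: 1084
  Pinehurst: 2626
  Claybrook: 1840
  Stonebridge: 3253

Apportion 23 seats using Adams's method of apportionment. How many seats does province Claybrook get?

Standard divisor 13211/23 ≈ 574.391; standard quotas: Oakdale 7.674, Rivermont 1.887, Pinehurst 4.572, Claybrook 3.203, Stonebridge 5.663.
Rounding up gives 8, 2, 5, 4, 6 = 25 seats, so the divisor must be adjusted.
With modified divisor 640: modified quotas Oakdale 6.888, Rivermont 1.694, Pinehurst 4.103, Claybrook 2.875, Stonebridge 5.083.
Rounding up: Oakdale 7, Rivermont 2, Pinehurst 5, Claybrook 3, Stonebridge 6 (total 23).
Claybrook receives 3.

3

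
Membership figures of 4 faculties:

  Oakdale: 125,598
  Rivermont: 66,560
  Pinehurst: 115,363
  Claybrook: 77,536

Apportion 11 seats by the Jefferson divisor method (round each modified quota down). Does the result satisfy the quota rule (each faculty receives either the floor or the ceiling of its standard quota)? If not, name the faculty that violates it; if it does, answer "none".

none

Standard quotas: Oakdale 3.588, Rivermont 1.901, Pinehurst 3.296, Claybrook 2.215.
Jefferson allocation: Oakdale 4, Rivermont 2, Pinehurst 3, Claybrook 2.
Every allocation lies between the lower and upper quota.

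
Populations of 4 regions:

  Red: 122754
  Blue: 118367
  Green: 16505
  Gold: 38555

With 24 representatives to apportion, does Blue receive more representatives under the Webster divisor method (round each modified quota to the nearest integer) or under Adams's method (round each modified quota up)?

Webster

Webster: Red 10, Blue 10, Green 1, Gold 3.
Adams: Red 10, Blue 9, Green 2, Gold 3.
Blue gets 10 under Webster and 9 under Adams.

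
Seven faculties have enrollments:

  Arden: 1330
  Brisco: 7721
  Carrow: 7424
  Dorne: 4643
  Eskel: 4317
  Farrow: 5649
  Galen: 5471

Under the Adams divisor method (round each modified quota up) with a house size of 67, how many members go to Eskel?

Standard divisor 36555/67 ≈ 545.597; standard quotas: Arden 2.438, Brisco 14.151, Carrow 13.607, Dorne 8.510, Eskel 7.912, Farrow 10.354, Galen 10.028.
Rounding up gives 3, 15, 14, 9, 8, 11, 11 = 71 seats, so the divisor must be adjusted.
With modified divisor 576: modified quotas Arden 2.309, Brisco 13.405, Carrow 12.889, Dorne 8.061, Eskel 7.495, Farrow 9.807, Galen 9.498.
Rounding up: Arden 3, Brisco 14, Carrow 13, Dorne 9, Eskel 8, Farrow 10, Galen 10 (total 67).
Eskel receives 8.

8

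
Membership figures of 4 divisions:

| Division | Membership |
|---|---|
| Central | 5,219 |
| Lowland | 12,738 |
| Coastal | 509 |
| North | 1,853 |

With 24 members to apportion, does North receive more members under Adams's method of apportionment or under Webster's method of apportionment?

Adams: Central 6, Lowland 14, Coastal 1, North 3.
Webster: Central 6, Lowland 15, Coastal 1, North 2.
North gets 3 under Adams and 2 under Webster.

Adams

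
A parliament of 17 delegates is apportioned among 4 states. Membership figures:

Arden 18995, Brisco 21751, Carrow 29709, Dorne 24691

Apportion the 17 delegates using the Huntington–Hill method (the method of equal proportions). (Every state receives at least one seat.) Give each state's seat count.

With divisor 5502: modified quotas Arden 3.452, Brisco 3.953, Carrow 5.400, Dorne 4.488.
Geometric-mean thresholds: Arden √(3·4)=3.464, Brisco √(3·4)=3.464, Carrow √(5·6)=5.477, Dorne √(4·5)=4.472.
Each quota rounded against its threshold gives Arden 3, Brisco 4, Carrow 5, Dorne 5 (total 17).

Arden: 3, Brisco: 4, Carrow: 5, Dorne: 5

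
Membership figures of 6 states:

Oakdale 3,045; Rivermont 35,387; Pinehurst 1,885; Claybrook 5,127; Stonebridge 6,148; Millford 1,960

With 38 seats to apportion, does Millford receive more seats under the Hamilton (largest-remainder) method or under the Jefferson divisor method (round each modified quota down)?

Hamilton: Oakdale 2, Rivermont 25, Pinehurst 1, Claybrook 4, Stonebridge 4, Millford 2.
Jefferson: Oakdale 2, Rivermont 27, Pinehurst 1, Claybrook 3, Stonebridge 4, Millford 1.
Millford gets 2 under Hamilton and 1 under Jefferson.

Hamilton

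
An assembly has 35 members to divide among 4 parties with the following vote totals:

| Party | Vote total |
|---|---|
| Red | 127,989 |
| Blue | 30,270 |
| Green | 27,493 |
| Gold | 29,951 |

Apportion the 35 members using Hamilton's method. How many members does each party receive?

Total 215703; standard divisor 215703/35 ≈ 6162.943.
Standard quotas: Red 20.7675, Blue 4.9116, Green 4.4610, Gold 4.8599.
Lower quotas: Red 20, Blue 4, Green 4, Gold 4 (sum 32, leaving 3 seats).
Remainders in descending order: Blue 0.9116, Gold 0.8599, Red 0.7675, Green 0.4610.
The surplus seats go to Blue, Gold, Red.

Red 21; Blue 5; Green 4; Gold 5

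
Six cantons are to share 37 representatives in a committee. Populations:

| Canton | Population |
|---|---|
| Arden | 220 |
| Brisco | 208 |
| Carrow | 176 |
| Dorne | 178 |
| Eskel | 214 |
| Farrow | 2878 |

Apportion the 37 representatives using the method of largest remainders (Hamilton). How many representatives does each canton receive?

Total 3874; standard divisor 3874/37 ≈ 104.703.
Standard quotas: Arden 2.101, Brisco 1.987, Carrow 1.681, Dorne 1.700, Eskel 2.044, Farrow 27.487.
Lower quotas: Arden 2, Brisco 1, Carrow 1, Dorne 1, Eskel 2, Farrow 27 (sum 34, leaving 3 seats).
Remainders in descending order: Brisco 0.987, Dorne 0.700, Carrow 0.681, Farrow 0.487, Arden 0.101, Eskel 0.044.
Largest remainders: Brisco, Dorne, Carrow receive the extra seats.

Arden 2, Brisco 2, Carrow 2, Dorne 2, Eskel 2, Farrow 27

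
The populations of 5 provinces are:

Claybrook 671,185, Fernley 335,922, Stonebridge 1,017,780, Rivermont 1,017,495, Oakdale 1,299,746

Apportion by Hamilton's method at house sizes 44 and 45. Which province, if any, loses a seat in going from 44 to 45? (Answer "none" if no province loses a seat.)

Fernley

At 44 seats: Claybrook 7, Fernley 4, Stonebridge 10, Rivermont 10, Oakdale 13.
At 45 seats: Claybrook 7, Fernley 3, Stonebridge 11, Rivermont 11, Oakdale 13.
Fernley drops from 4 to 3.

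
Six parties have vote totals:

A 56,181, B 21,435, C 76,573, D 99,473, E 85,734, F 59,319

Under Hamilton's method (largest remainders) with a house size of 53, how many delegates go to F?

8

The standard divisor is 398715/53 ≈ 7522.925.
Standard quotas: A 7.4680, B 2.8493, C 10.1786, D 13.2227, E 11.3964, F 7.8851.
Lower quotas: A 7, B 2, C 10, D 13, E 11, F 7 (sum 50, leaving 3 seats).
Remainders in descending order: F 0.8851, B 0.8493, A 0.4680, E 0.3964, D 0.2227, C 0.1786.
The surplus seats go to F, B, A.
F receives 8.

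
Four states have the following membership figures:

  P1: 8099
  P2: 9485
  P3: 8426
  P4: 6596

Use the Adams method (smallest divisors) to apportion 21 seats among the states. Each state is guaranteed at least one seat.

P1 5, P2 6, P3 6, P4 4

Standard divisor 32606/21 ≈ 1552.667; standard quotas: P1 5.216, P2 6.109, P3 5.427, P4 4.248.
Rounding up gives 6, 7, 6, 5 = 24 seats, so the divisor must be adjusted.
With modified divisor 1670: modified quotas P1 4.850, P2 5.680, P3 5.046, P4 3.950.
Rounding up: P1 5, P2 6, P3 6, P4 4 (total 21).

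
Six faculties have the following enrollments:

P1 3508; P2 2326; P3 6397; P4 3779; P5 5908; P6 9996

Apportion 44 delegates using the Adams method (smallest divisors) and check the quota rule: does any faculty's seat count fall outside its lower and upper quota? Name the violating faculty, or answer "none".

Standard quotas: P1 4.836, P2 3.207, P3 8.820, P4 5.210, P5 8.145, P6 13.782.
Adams allocation: P1 5, P2 4, P3 9, P4 5, P5 8, P6 13.
Every allocation lies between the lower and upper quota.

none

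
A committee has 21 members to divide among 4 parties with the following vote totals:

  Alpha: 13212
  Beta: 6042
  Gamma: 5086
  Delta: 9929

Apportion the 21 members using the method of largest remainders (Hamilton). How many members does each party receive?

The standard divisor is 34269/21 ≈ 1631.857.
Standard quotas: Alpha 8.0963, Beta 3.7025, Gamma 3.1167, Delta 6.0845.
Lower quotas: Alpha 8, Beta 3, Gamma 3, Delta 6 (sum 20, leaving 1 seat).
Remainders in descending order: Beta 0.7025, Gamma 0.1167, Alpha 0.0963, Delta 0.0845.
Largest remainder: Beta receives the extra seat.

Alpha 8, Beta 4, Gamma 3, Delta 6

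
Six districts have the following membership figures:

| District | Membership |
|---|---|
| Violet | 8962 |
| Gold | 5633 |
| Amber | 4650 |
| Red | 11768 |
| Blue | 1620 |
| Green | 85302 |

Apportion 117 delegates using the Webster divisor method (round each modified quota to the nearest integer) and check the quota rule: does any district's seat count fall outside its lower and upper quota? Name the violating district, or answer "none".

Standard quotas: Violet 8.891, Gold 5.588, Amber 4.613, Red 11.675, Blue 1.607, Green 84.626.
Webster allocation: Violet 9, Gold 6, Amber 5, Red 12, Blue 2, Green 83.
Green has quota 84.626 (lower 84, upper 85) but receives 83 — outside the quota interval.

Green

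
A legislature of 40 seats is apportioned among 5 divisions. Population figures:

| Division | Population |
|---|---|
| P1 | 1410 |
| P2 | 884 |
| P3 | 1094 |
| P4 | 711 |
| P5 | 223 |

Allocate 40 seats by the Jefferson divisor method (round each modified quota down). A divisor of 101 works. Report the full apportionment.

With modified divisor 101: modified quotas P1 13.960, P2 8.752, P3 10.832, P4 7.040, P5 2.208.
Rounding down: P1 13, P2 8, P3 10, P4 7, P5 2 (total 40).

P1 13; P2 8; P3 10; P4 7; P5 2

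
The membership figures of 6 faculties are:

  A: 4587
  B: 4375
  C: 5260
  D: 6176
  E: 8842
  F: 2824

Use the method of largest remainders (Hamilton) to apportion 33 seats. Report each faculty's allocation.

A=5; B=5; C=5; D=6; E=9; F=3

The standard divisor is 32064/33 ≈ 971.636.
Standard quotas: A 4.7209, B 4.5027, C 5.4135, D 6.3563, E 9.1001, F 2.9064.
Lower quotas: A 4, B 4, C 5, D 6, E 9, F 2 (sum 30, leaving 3 seats).
Remainders in descending order: F 0.9064, A 0.7209, B 0.5027, C 0.4135, D 0.3563, E 0.1001.
The surplus seats go to F, A, B.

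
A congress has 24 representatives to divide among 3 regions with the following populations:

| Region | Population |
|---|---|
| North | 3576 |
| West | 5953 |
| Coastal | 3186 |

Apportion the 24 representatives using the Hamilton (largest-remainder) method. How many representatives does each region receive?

Standard divisor: 12715 ÷ 24 ≈ 529.792.
Standard quotas: North 6.7498, West 11.2365, Coastal 6.0137.
Lower quotas: North 6, West 11, Coastal 6 (sum 23, leaving 1 seat).
Remainders in descending order: North 0.7498, West 0.2365, Coastal 0.0137.
The surplus seat goes to North.

North 7, West 11, Coastal 6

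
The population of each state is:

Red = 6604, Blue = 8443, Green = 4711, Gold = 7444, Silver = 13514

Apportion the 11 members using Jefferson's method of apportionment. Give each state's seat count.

Red 2; Blue 2; Green 1; Gold 2; Silver 4

Standard divisor 40716/11 ≈ 3701.455; standard quotas: Red 1.784, Blue 2.281, Green 1.273, Gold 2.011, Silver 3.651.
Rounding down gives 1, 2, 1, 2, 3 = 9 seats, so the divisor must be adjusted.
With modified divisor 3100: modified quotas Red 2.130, Blue 2.724, Green 1.520, Gold 2.401, Silver 4.359.
Rounding down: Red 2, Blue 2, Green 1, Gold 2, Silver 4 (total 11).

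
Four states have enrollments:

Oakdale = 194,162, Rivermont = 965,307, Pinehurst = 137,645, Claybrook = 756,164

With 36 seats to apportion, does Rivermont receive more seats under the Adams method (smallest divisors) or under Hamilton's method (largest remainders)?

Adams: Oakdale 4, Rivermont 16, Pinehurst 3, Claybrook 13.
Hamilton: Oakdale 3, Rivermont 17, Pinehurst 3, Claybrook 13.
Rivermont gets 16 under Adams and 17 under Hamilton.

Hamilton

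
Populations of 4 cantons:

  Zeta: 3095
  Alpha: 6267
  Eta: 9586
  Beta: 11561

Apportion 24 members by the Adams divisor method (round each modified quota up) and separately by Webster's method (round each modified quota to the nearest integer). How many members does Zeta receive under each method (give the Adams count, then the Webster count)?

3 and 2

Adams: Zeta 3, Alpha 5, Eta 7, Beta 9.
Webster: Zeta 2, Alpha 5, Eta 8, Beta 9.
Zeta gets 3 under Adams and 2 under Webster.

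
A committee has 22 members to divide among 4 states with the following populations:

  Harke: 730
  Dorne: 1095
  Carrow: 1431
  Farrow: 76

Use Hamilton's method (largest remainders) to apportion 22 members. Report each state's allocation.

Harke: 5, Dorne: 7, Carrow: 9, Farrow: 1

Standard divisor: 3332 ÷ 22 ≈ 151.455.
Standard quotas: Harke 4.820, Dorne 7.230, Carrow 9.448, Farrow 0.502.
Lower quotas: Harke 4, Dorne 7, Carrow 9, Farrow 0 (sum 20, leaving 2 seats).
Remainders in descending order: Harke 0.820, Farrow 0.502, Carrow 0.448, Dorne 0.230.
The surplus seats go to Harke, Farrow.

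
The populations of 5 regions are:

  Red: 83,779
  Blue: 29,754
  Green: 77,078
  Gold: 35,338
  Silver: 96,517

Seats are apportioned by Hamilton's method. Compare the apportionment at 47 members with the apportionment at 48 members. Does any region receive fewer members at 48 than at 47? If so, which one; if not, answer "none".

Blue

At 47 seats: Red 12, Blue 5, Green 11, Gold 5, Silver 14.
At 48 seats: Red 13, Blue 4, Green 12, Gold 5, Silver 14.
Blue drops from 5 to 4.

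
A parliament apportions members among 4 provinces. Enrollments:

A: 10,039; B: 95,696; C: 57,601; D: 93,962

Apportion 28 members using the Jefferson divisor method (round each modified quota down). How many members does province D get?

Standard divisor 257298/28 ≈ 9189.214; standard quotas: A 1.092, B 10.414, C 6.268, D 10.225.
Rounding down gives 1, 10, 6, 10 = 27 seats, so the divisor must be adjusted.
With modified divisor 8600: modified quotas A 1.167, B 11.127, C 6.698, D 10.926.
Rounding down: A 1, B 11, C 6, D 10 (total 28).
D receives 10.

10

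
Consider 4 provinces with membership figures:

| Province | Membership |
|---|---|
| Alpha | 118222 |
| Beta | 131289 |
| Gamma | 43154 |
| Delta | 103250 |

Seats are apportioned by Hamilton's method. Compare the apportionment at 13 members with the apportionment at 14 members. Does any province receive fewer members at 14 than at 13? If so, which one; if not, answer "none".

Gamma

At 13 seats: Alpha 4, Beta 4, Gamma 2, Delta 3.
At 14 seats: Alpha 4, Beta 5, Gamma 1, Delta 4.
Gamma drops from 2 to 1.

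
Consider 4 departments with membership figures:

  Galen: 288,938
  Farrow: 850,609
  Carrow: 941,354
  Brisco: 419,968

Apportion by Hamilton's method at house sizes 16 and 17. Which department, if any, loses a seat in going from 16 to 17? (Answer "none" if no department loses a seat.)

At 16 seats: Galen 2, Farrow 5, Carrow 6, Brisco 3.
At 17 seats: Galen 2, Farrow 6, Carrow 6, Brisco 3.
No department's allocation decreased.

none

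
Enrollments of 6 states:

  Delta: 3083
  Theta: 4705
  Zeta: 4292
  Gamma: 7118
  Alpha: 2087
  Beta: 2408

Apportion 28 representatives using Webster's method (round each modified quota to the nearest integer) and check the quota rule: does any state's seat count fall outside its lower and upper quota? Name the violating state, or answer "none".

Standard quotas: Delta 3.643, Theta 5.560, Zeta 5.072, Gamma 8.412, Alpha 2.466, Beta 2.846.
Webster allocation: Delta 4, Theta 6, Zeta 5, Gamma 8, Alpha 2, Beta 3.
Every allocation lies between the lower and upper quota.

none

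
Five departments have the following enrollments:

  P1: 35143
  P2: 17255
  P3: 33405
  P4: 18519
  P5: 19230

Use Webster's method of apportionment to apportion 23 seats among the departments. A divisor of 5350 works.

P1: 7; P2: 3; P3: 6; P4: 3; P5: 4

With modified divisor 5350: modified quotas P1 6.569, P2 3.225, P3 6.244, P4 3.461, P5 3.594.
Rounding to the nearest integer: P1 7, P2 3, P3 6, P4 3, P5 4 (total 23).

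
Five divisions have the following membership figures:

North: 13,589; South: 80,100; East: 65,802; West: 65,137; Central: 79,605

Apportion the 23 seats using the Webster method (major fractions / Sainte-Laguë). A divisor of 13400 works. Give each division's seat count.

With modified divisor 13400: modified quotas North 1.014, South 5.978, East 4.911, West 4.861, Central 5.941.
Rounding to the nearest integer: North 1, South 6, East 5, West 5, Central 6 (total 23).

North 1, South 6, East 5, West 5, Central 6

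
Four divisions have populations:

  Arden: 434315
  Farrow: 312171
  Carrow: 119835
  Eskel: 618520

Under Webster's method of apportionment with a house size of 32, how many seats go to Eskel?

13

Standard divisor 1484841/32 ≈ 46401.281; standard quotas: Arden 9.360, Farrow 6.728, Carrow 2.583, Eskel 13.330.
Rounding to the nearest integer gives Arden 9, Farrow 7, Carrow 3, Eskel 13 — total 32, matching the house size, so no adjustment is needed.
Eskel receives 13.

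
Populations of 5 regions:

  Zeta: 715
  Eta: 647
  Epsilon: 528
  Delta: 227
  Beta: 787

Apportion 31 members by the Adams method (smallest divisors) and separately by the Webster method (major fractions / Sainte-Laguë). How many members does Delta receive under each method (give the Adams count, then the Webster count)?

3 and 2

Adams: Zeta 7, Eta 7, Epsilon 6, Delta 3, Beta 8.
Webster: Zeta 8, Eta 7, Epsilon 6, Delta 2, Beta 8.
Delta gets 3 under Adams and 2 under Webster.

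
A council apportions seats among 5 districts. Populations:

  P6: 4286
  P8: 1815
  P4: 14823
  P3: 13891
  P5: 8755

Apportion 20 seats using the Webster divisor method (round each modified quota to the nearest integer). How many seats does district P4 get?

Standard divisor 43570/20 ≈ 2178.5; standard quotas: P6 1.967, P8 0.833, P4 6.804, P3 6.376, P5 4.019.
Rounding to the nearest integer gives P6 2, P8 1, P4 7, P3 6, P5 4 — total 20, matching the house size, so no adjustment is needed.
P4 receives 7.

7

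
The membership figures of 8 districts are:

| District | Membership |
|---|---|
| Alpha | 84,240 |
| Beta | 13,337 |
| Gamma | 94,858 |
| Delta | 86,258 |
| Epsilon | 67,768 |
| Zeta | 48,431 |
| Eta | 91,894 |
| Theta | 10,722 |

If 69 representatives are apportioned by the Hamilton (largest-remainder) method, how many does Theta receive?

Total 497508; standard divisor 497508/69 ≈ 7210.261.
Standard quotas: Alpha 11.6833, Beta 1.8497, Gamma 13.1560, Delta 11.9632, Epsilon 9.3988, Zeta 6.7170, Eta 12.7449, Theta 1.4870.
Lower quotas: Alpha 11, Beta 1, Gamma 13, Delta 11, Epsilon 9, Zeta 6, Eta 12, Theta 1 (sum 64, leaving 5 seats).
Remainders in descending order: Delta 0.9632, Beta 0.8497, Eta 0.7449, Zeta 0.7170, Alpha 0.6833, Theta 0.4870, Epsilon 0.3988, Gamma 0.1560.
The surplus seats go to Delta, Beta, Eta, Zeta, Alpha.
Theta receives 1.

1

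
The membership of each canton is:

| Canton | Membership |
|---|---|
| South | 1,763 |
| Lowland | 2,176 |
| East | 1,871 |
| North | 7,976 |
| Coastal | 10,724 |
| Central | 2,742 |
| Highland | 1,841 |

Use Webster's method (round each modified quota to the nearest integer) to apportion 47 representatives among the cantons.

Standard divisor 29093/47 ≈ 619; standard quotas: South 2.848, Lowland 3.515, East 3.023, North 12.885, Coastal 17.325, Central 4.430, Highland 2.974.
Rounding to the nearest integer gives South 3, Lowland 4, East 3, North 13, Coastal 17, Central 4, Highland 3 — total 47, matching the house size, so no adjustment is needed.

South: 3; Lowland: 4; East: 3; North: 13; Coastal: 17; Central: 4; Highland: 3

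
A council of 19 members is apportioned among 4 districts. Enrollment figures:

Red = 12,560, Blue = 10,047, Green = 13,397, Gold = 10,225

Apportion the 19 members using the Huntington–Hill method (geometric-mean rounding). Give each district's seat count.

With divisor 2370: modified quotas Red 5.300, Blue 4.239, Green 5.653, Gold 4.314.
Geometric-mean thresholds: Red √(5·6)=5.477, Blue √(4·5)=4.472, Green √(5·6)=5.477, Gold √(4·5)=4.472.
Each quota rounded against its threshold gives Red 5, Blue 4, Green 6, Gold 4 (total 19).

Red 5; Blue 4; Green 6; Gold 4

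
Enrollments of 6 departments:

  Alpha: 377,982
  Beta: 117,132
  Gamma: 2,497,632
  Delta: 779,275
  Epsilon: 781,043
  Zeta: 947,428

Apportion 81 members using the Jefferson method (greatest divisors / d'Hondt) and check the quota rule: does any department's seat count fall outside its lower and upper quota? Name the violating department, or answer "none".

Standard quotas: Alpha 5.566, Beta 1.725, Gamma 36.780, Delta 11.476, Epsilon 11.502, Zeta 13.952.
Jefferson allocation: Alpha 5, Beta 1, Gamma 38, Delta 11, Epsilon 12, Zeta 14.
Gamma has quota 36.780 (lower 36, upper 37) but receives 38 — outside the quota interval.

Gamma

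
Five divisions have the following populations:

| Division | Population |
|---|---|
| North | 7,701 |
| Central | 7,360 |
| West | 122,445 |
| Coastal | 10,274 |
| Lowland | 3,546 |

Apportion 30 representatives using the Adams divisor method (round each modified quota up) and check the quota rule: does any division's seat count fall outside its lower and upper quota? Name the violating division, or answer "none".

Standard quotas: North 1.527, Central 1.459, West 24.274, Coastal 2.037, Lowland 0.703.
Adams allocation: North 2, Central 2, West 23, Coastal 2, Lowland 1.
West has quota 24.274 (lower 24, upper 25) but receives 23 — outside the quota interval.

West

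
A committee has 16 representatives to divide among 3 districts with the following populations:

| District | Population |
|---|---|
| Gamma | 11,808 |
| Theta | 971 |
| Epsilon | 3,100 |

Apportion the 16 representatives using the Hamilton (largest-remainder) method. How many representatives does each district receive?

Gamma: 12; Theta: 1; Epsilon: 3

Standard divisor: 15879 ÷ 16 ≈ 992.438.
Standard quotas: Gamma 11.8980, Theta 0.9784, Epsilon 3.1236.
Lower quotas: Gamma 11, Theta 0, Epsilon 3 (sum 14, leaving 2 seats).
Remainders in descending order: Theta 0.9784, Gamma 0.8980, Epsilon 0.1236.
The surplus seats go to Theta, Gamma.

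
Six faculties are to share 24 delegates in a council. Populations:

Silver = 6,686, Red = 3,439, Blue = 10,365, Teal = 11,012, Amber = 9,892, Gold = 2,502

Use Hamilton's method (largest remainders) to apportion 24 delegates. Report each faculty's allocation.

Silver=4, Red=2, Blue=6, Teal=6, Amber=5, Gold=1

Standard divisor: 43896 ÷ 24 = 1829.
Standard quotas: Silver 3.6555, Red 1.8803, Blue 5.6670, Teal 6.0208, Amber 5.4084, Gold 1.3680.
Lower quotas: Silver 3, Red 1, Blue 5, Teal 6, Amber 5, Gold 1 (sum 21, leaving 3 seats).
Remainders in descending order: Red 0.8803, Blue 0.6670, Silver 0.6555, Amber 0.4084, Gold 0.3680, Teal 0.0208.
The surplus seats go to Red, Blue, Silver.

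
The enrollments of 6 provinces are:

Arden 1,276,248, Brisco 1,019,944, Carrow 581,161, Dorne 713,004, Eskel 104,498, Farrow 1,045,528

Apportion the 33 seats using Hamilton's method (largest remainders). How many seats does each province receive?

The standard divisor is 4740383/33 ≈ 143647.97.
Standard quotas: Arden 8.8846, Brisco 7.1003, Carrow 4.0457, Dorne 4.9636, Eskel 0.7275, Farrow 7.2784.
Lower quotas: Arden 8, Brisco 7, Carrow 4, Dorne 4, Eskel 0, Farrow 7 (sum 30, leaving 3 seats).
Remainders in descending order: Dorne 0.9636, Arden 0.8846, Eskel 0.7275, Farrow 0.2784, Brisco 0.1003, Carrow 0.0457.
The surplus seats go to Dorne, Arden, Eskel.

Arden 9, Brisco 7, Carrow 4, Dorne 5, Eskel 1, Farrow 7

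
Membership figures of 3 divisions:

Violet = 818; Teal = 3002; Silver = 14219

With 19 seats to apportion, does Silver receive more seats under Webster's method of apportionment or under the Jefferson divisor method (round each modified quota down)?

Jefferson

Webster: Violet 1, Teal 3, Silver 15.
Jefferson: Violet 0, Teal 3, Silver 16.
Silver gets 15 under Webster and 16 under Jefferson.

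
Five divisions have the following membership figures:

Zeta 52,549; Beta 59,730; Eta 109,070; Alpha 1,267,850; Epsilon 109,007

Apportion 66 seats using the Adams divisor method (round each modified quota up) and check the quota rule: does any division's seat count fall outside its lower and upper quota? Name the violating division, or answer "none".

Standard quotas: Zeta 2.170, Beta 2.467, Eta 4.504, Alpha 52.358, Epsilon 4.502.
Adams allocation: Zeta 3, Beta 3, Eta 5, Alpha 50, Epsilon 5.
Alpha has quota 52.358 (lower 52, upper 53) but receives 50 — outside the quota interval.

Alpha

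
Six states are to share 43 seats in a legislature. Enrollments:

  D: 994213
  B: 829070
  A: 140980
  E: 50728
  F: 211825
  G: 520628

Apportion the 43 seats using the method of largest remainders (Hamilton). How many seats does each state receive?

D: 16, B: 13, A: 2, E: 1, F: 3, G: 8

The standard divisor is 2747444/43 ≈ 63894.047.
Standard quotas: D 15.5603, B 12.9757, A 2.2065, E 0.7939, F 3.3153, G 8.1483.
Lower quotas: D 15, B 12, A 2, E 0, F 3, G 8 (sum 40, leaving 3 seats).
Remainders in descending order: B 0.9757, E 0.7939, D 0.5603, F 0.3153, A 0.2065, G 0.1483.
The surplus seats go to B, E, D.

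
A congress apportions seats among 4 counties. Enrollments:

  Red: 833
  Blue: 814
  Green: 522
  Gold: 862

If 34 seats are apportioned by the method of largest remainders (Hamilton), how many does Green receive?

Total 3031; standard divisor 3031/34 ≈ 89.147.
Standard quotas: Red 9.344, Blue 9.131, Green 5.855, Gold 9.669.
Lower quotas: Red 9, Blue 9, Green 5, Gold 9 (sum 32, leaving 2 seats).
Remainders in descending order: Green 0.855, Gold 0.669, Red 0.344, Blue 0.131.
The surplus seats go to Green, Gold.
Green receives 6.

6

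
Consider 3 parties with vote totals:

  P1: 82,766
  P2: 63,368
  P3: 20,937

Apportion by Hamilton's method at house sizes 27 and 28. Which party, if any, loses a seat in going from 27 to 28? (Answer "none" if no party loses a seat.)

P3

At 27 seats: P1 13, P2 10, P3 4.
At 28 seats: P1 14, P2 11, P3 3.
P3 drops from 4 to 3.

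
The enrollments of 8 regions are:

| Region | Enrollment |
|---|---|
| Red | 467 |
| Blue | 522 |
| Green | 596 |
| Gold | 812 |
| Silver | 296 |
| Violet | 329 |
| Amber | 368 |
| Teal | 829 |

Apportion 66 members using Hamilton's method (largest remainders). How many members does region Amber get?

Total 4219; standard divisor 4219/66 ≈ 63.924.
Standard quotas: Red 7.306, Blue 8.166, Green 9.324, Gold 12.703, Silver 4.630, Violet 5.147, Amber 5.757, Teal 12.968.
Lower quotas: Red 7, Blue 8, Green 9, Gold 12, Silver 4, Violet 5, Amber 5, Teal 12 (sum 62, leaving 4 seats).
Remainders in descending order: Teal 0.968, Amber 0.757, Gold 0.703, Silver 0.630, Green 0.324, Red 0.306, Blue 0.166, Violet 0.147.
The surplus seats go to Teal, Amber, Gold, Silver.
Amber receives 6.

6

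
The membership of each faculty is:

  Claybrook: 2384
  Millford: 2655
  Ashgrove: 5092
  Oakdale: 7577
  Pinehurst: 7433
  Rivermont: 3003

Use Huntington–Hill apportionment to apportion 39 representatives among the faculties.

With divisor 716: modified quotas Claybrook 3.330, Millford 3.708, Ashgrove 7.112, Oakdale 10.582, Pinehurst 10.381, Rivermont 4.194.
Geometric-mean thresholds: Claybrook √(3·4)=3.464, Millford √(3·4)=3.464, Ashgrove √(7·8)=7.483, Oakdale √(10·11)=10.488, Pinehurst √(10·11)=10.488, Rivermont √(4·5)=4.472.
Each quota rounded against its threshold gives Claybrook 3, Millford 4, Ashgrove 7, Oakdale 11, Pinehurst 10, Rivermont 4 (total 39).

Claybrook 3, Millford 4, Ashgrove 7, Oakdale 11, Pinehurst 10, Rivermont 4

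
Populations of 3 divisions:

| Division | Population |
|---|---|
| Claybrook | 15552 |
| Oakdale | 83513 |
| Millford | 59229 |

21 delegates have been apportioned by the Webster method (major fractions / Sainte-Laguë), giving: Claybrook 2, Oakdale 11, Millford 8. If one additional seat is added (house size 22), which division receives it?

Priority for the next seat is population ÷ (current seats + 0.5).
Priorities: Claybrook 6220.800, Oakdale 7262.000, Millford 6968.118.
Highest priority: Oakdale.

Oakdale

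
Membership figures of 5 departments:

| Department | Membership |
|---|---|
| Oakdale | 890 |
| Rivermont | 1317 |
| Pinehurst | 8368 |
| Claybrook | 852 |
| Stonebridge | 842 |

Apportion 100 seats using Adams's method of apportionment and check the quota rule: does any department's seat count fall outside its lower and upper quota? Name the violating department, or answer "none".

Pinehurst

Standard quotas: Oakdale 7.254, Rivermont 10.734, Pinehurst 68.204, Claybrook 6.944, Stonebridge 6.863.
Adams allocation: Oakdale 8, Rivermont 11, Pinehurst 67, Claybrook 7, Stonebridge 7.
Pinehurst has quota 68.204 (lower 68, upper 69) but receives 67 — outside the quota interval.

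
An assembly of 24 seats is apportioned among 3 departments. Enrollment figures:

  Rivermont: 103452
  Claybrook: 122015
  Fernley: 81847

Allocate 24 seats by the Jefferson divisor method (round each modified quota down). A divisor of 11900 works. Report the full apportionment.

With modified divisor 11900: modified quotas Rivermont 8.693, Claybrook 10.253, Fernley 6.878.
Rounding down: Rivermont 8, Claybrook 10, Fernley 6 (total 24).

Rivermont: 8, Claybrook: 10, Fernley: 6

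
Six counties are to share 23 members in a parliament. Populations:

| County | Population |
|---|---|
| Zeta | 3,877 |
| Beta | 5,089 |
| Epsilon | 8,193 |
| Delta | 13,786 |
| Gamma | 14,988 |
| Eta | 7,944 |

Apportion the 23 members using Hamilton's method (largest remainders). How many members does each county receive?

Total 53877; standard divisor 53877/23 ≈ 2342.478.
Standard quotas: Zeta 1.6551, Beta 2.1725, Epsilon 3.4976, Delta 5.8852, Gamma 6.3984, Eta 3.3913.
Lower quotas: Zeta 1, Beta 2, Epsilon 3, Delta 5, Gamma 6, Eta 3 (sum 20, leaving 3 seats).
Remainders in descending order: Delta 0.8852, Zeta 0.6551, Epsilon 0.4976, Gamma 0.3984, Eta 0.3913, Beta 0.1725.
The surplus seats go to Delta, Zeta, Epsilon.

Zeta: 2; Beta: 2; Epsilon: 4; Delta: 6; Gamma: 6; Eta: 3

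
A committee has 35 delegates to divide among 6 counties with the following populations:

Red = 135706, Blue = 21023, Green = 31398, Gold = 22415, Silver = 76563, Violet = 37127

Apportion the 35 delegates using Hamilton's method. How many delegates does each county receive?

Total 324232; standard divisor 324232/35 ≈ 9263.771.
Standard quotas: Red 14.6491, Blue 2.2694, Green 3.3893, Gold 2.4196, Silver 8.2648, Violet 4.0078.
Lower quotas: Red 14, Blue 2, Green 3, Gold 2, Silver 8, Violet 4 (sum 33, leaving 2 seats).
Remainders in descending order: Red 0.6491, Gold 0.4196, Green 0.3893, Blue 0.2694, Silver 0.2648, Violet 0.0078.
Largest remainders: Red, Gold receive the extra seats.

Red 15; Blue 2; Green 3; Gold 3; Silver 8; Violet 4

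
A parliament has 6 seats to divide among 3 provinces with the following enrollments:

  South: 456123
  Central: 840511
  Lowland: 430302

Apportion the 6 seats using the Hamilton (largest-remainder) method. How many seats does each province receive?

The standard divisor is 1726936/6 ≈ 287822.667.
Standard quotas: South 1.5847, Central 2.9202, Lowland 1.4950.
Lower quotas: South 1, Central 2, Lowland 1 (sum 4, leaving 2 seats).
Remainders in descending order: Central 0.9202, South 0.5847, Lowland 0.4950.
Largest remainders: Central, South receive the extra seats.

South: 2; Central: 3; Lowland: 1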